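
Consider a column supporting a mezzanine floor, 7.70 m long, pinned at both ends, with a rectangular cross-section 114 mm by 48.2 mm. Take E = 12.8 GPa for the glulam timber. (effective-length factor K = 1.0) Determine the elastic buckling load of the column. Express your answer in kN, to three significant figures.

Buckling occurs about the weak axis: I_min = h·b³/12 with b = 48.2 mm (the shorter side).
I_min = 114×48.2³/12 = 1.064×10^6 mm⁴
I = 1.064×10^6 mm⁴ = 1.064×10^-6 m⁴
Effective length L_e = K·L = 1 × 7.70 = 7.700 m
P_cr = π²EI / L_e² = π² × 12.8×10⁹ × 1.064×10^-6 / 7.700² = 2.267×10^3 N

P_cr ≈ 2.27 kN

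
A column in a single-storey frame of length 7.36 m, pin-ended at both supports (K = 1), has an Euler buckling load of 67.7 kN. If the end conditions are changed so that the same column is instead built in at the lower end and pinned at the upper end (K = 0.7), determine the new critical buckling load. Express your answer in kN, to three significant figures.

P_cr ≈ 138 kN

P_cr ∝ 1/K², so P_cr,new = P_cr,old × (K_old/K_new)² = 67.7 × (1/0.7)²
= 67.7 × 2.041 = 138 kN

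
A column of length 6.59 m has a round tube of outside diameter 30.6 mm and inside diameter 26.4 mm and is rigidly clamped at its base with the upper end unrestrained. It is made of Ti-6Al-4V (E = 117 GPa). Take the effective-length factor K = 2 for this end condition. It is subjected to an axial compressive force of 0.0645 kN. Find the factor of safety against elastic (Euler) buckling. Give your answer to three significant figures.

n ≈ 1.98

d_o = 30.6 mm, d_i = 26.4 mm
I = π(d_o⁴ − d_i⁴)/64 = π(30.6⁴ − 26.40⁴)/64 = 1.919×10^4 mm⁴
I = 1.919×10^4 mm⁴ = 1.919×10^-8 m⁴
Effective length L_e = K·L = 2 × 6.59 = 13.18 m
P_cr = π²EI / L_e² = π² × 117×10⁹ × 1.919×10^-8 / 13.18² = 127.6 N
Factor of safety n = P_cr / P = 0.12759 / 0.0645 = 1.98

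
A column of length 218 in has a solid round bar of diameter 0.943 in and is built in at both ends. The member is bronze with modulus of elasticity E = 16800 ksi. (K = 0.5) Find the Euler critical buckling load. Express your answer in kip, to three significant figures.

I = πd⁴/64 = π×0.943⁴/64 = 3.882×10^-2 in⁴
Effective length L_e = K·L = 0.5 × 218 = 109.0 in
P_cr = π²EI / L_e² = π² × 16800×10³ × 3.882×10^-2 / 109.0² = 541.7 lb

P_cr ≈ 0.542 kip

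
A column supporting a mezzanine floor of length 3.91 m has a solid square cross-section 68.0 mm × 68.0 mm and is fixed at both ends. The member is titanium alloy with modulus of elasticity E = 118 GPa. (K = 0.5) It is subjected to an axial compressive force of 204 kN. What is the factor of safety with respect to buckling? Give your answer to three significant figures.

n ≈ 2.66

I = a⁴/12 = 68.0⁴/12 = 1.782×10^6 mm⁴
I = 1.782×10^6 mm⁴ = 1.782×10^-6 m⁴
Effective length L_e = K·L = 0.5 × 3.91 = 1.955 m
P_cr = π²EI / L_e² = π² × 118×10⁹ × 1.782×10^-6 / 1.955² = 5.429×10^5 N
Factor of safety n = P_cr / P = 542.93 / 204 = 2.66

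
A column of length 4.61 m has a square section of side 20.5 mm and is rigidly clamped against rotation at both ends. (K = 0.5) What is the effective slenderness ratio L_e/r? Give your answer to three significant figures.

λ ≈ 390

For a square r = a/√12 = 20.5/√12 = 5.918 mm
L_e = K·L = 0.5 × 4.61 m = 2.305 m = 2305.0 mm
λ = L_e / r_min = 2305.0 / 5.918 = 390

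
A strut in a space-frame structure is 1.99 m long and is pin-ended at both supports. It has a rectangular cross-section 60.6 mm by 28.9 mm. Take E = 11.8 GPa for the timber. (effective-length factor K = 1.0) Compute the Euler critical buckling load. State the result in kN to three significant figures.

P_cr ≈ 3.58 kN

Buckling occurs about the weak axis: I_min = h·b³/12 with b = 28.9 mm (the shorter side).
I_min = 60.6×28.9³/12 = 1.219×10^5 mm⁴
I = 1.219×10^5 mm⁴ = 1.219×10^-7 m⁴
Effective length L_e = K·L = 1 × 1.99 = 1.990 m
P_cr = π²EI / L_e² = π² × 11.8×10⁹ × 1.219×10^-7 / 1.990² = 3.585×10^3 N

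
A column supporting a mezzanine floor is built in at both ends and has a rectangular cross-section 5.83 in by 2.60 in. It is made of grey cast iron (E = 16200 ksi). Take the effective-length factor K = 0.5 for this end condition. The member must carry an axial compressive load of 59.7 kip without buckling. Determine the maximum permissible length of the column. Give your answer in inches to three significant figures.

Buckling occurs about the weak axis: I_min = h·b³/12 with b = 2.60 in (the shorter side).
I_min = 5.83×2.60³/12 = 8.539 in⁴
At the buckling limit P_cr = P = 5.970×10^4 lb
From P_cr = π²EI/(K·L)²:  L = (1/K)·√(π²EI/P_cr) = (1/0.5)·√(π²×1.62×10^7×8.539/5.970×10^4)
L = 302 in

L_max ≈ 302 in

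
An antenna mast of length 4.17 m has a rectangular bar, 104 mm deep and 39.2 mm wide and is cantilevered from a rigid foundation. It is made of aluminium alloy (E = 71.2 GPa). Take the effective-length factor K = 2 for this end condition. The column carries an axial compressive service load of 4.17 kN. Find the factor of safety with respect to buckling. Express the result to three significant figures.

n ≈ 1.26

Buckling occurs about the weak axis: I_min = h·b³/12 with b = 39.2 mm (the shorter side).
I_min = 104×39.2³/12 = 5.220×10^5 mm⁴
I = 5.220×10^5 mm⁴ = 5.220×10^-7 m⁴
Effective length L_e = K·L = 2 × 4.17 = 8.340 m
P_cr = π²EI / L_e² = π² × 71.2×10⁹ × 5.220×10^-7 / 8.340² = 5.274×10^3 N
Factor of safety n = P_cr / P = 5.2742 / 4.17 = 1.26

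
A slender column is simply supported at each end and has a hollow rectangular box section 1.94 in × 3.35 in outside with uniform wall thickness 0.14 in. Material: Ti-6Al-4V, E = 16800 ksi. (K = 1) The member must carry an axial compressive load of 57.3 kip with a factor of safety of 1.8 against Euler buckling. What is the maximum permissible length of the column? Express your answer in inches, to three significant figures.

L_max ≈ 37.4 in

Inner dimensions: h_i = 3.35 − 2×0.14 = 3.070 in, b_i = 1.94 − 2×0.14 = 1.660 in
Weak-axis I_min = (h_o·b_o³ − h_i·b_i³)/12 with b_o = 1.94, b_i = 1.660 in (shorter outer/inner sides).
I_min = (3.35×1.94³ − 3.070×1.660³)/12 = 0.8680 in⁴
Required critical load P_cr = n·P = 1.8 × 57.3 = 103.1 kip = 1.031×10^5 lb
From P_cr = π²EI/(K·L)²:  L = (1/K)·√(π²EI/P_cr) = (1/1)·√(π²×1.68×10^7×0.8680/1.031×10^5)
L = 37.4 in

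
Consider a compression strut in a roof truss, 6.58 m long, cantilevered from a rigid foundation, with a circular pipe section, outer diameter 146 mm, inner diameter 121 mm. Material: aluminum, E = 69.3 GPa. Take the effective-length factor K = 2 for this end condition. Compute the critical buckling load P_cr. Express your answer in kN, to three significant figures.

d_o = 146 mm, d_i = 121 mm
I = π(d_o⁴ − d_i⁴)/64 = π(146⁴ − 121.0⁴)/64 = 1.178×10^7 mm⁴
I = 1.178×10^7 mm⁴ = 1.178×10^-5 m⁴
Effective length L_e = K·L = 2 × 6.58 = 13.16 m
P_cr = π²EI / L_e² = π² × 69.3×10⁹ × 1.178×10^-5 / 13.16² = 4.653×10^4 N

P_cr ≈ 46.5 kN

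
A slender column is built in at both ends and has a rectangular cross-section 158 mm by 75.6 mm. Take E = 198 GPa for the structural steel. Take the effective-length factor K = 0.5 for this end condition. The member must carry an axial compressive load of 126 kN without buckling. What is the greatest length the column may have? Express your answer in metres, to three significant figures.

Buckling occurs about the weak axis: I_min = h·b³/12 with b = 75.6 mm (the shorter side).
I_min = 158×75.6³/12 = 5.689×10^6 mm⁴
I = 5.689×10^-6 m⁴
At the buckling limit P_cr = P = 1.260×10^5 N
From P_cr = π²EI/(K·L)²:  L = (1/K)·√(π²EI/P_cr) = (1/0.5)·√(π²×1.98×10^11×5.689×10^-6/1.260×10^5)
L = 18.8 m

L_max ≈ 18.8 m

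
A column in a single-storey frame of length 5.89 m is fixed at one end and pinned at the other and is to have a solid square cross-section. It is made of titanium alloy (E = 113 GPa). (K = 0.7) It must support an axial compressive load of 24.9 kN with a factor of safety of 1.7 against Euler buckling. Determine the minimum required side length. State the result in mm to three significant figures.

a ≈ 52.7 mm

Required P_cr = n·P = 1.7 × 24.9 = 42.33 kN
L_e = K·L = 0.7 × 5.89 = 4.123 m
Required I = P_cr·L_e²/(π²E) = 4.233×10^4 × 4.123² / (π² × 1.13×10^11) = 6.452×10^-7 m⁴
I_req = 6.452×10^5 mm⁴
Solid square: I = a⁴/12  ⇒  a = (12I)^(1/4) = (12×6.452×10^5)^(1/4) = 52.7 mm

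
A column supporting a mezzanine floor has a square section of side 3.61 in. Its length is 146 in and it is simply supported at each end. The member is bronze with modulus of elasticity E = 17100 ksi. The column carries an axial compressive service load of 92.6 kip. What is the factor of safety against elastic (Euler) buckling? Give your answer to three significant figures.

I = a⁴/12 = 3.61⁴/12 = 14.15 in⁴
Effective length L_e = K·L = 1 × 146 = 146.0 in
P_cr = π²EI / L_e² = π² × 17100×10³ × 14.15 / 146.0² = 1.121×10^5 lb
Factor of safety n = P_cr / P = 112.06 / 92.6 = 1.21

n ≈ 1.21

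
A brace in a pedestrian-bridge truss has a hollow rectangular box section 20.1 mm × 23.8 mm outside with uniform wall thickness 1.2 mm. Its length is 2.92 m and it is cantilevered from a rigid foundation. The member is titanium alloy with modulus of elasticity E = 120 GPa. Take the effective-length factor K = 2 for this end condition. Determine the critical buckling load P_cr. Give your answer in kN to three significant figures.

Inner dimensions: h_i = 23.8 − 2×1.2 = 21.40 mm, b_i = 20.1 − 2×1.2 = 17.70 mm
Weak-axis I_min = (h_o·b_o³ − h_i·b_i³)/12 with b_o = 20.1, b_i = 17.70 mm (shorter outer/inner sides).
I_min = (23.8×20.1³ − 21.40×17.70³)/12 = 6.217×10^3 mm⁴
I = 6.217×10^3 mm⁴ = 6.217×10^-9 m⁴
Effective length L_e = K·L = 2 × 2.92 = 5.840 m
P_cr = π²EI / L_e² = π² × 120×10⁹ × 6.217×10^-9 / 5.840² = 215.9 N

P_cr ≈ 0.216 kN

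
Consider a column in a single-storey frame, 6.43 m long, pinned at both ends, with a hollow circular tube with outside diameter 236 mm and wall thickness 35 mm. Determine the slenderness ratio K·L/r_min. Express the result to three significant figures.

λ ≈ 89.1

Inner diameter d_i = 236 − 2×35 = 166.0 mm
I = π(d_o⁴ − d_i⁴)/64 = π(236⁴ − 166.0⁴)/64 = 1.150×10^8 mm⁴
A = 2.210×10^4 mm²;  r_min = √(I/A) = √(1.150×10^8/2.210×10^4) = 72.13 mm
L_e = K·L = 1 × 6.43 m = 6.430 m = 6430.0 mm
λ = L_e / r_min = 6430.0 / 72.13 = 89.1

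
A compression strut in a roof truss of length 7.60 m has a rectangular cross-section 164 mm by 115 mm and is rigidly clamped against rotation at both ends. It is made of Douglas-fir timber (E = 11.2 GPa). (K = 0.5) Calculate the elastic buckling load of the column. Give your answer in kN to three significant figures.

P_cr ≈ 159 kN

Buckling occurs about the weak axis: I_min = h·b³/12 with b = 115 mm (the shorter side).
I_min = 164×115³/12 = 2.079×10^7 mm⁴
I = 2.079×10^7 mm⁴ = 2.079×10^-5 m⁴
Effective length L_e = K·L = 0.5 × 7.60 = 3.800 m
P_cr = π²EI / L_e² = π² × 11.2×10⁹ × 2.079×10^-5 / 3.800² = 1.591×10^5 N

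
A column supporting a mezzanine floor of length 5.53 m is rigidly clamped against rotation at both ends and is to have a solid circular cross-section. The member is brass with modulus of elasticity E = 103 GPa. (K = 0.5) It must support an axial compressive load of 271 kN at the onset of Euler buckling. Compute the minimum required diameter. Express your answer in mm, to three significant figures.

L_e = K·L = 0.5 × 5.53 = 2.765 m
Required I = P_cr·L_e²/(π²E) = 2.710×10^5 × 2.765² / (π² × 1.03×10^11) = 2.038×10^-6 m⁴
I_req = 2.038×10^6 mm⁴
Solid circle: I = πd⁴/64  ⇒  d = (64I/π)^(1/4) = (64×2.038×10^6/π)^(1/4) = 80.3 mm

d ≈ 80.3 mm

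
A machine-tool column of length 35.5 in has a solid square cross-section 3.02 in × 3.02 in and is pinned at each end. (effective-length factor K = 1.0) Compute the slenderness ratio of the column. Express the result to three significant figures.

I = a⁴/12 = 3.02⁴/12 = 6.932 in⁴
A = 9.120 in²;  r_min = √(I/A) = √(6.932/9.120) = 0.8718 in
L_e = K·L = 1 × 35.5 = 35.50 in
λ = L_e / r_min = 35.500 / 0.8718 = 40.7

λ ≈ 40.7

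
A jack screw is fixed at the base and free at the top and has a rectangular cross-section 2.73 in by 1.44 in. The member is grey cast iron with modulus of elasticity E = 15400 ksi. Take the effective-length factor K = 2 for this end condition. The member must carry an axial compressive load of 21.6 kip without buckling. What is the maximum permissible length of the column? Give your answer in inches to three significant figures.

L_max ≈ 34.6 in

Buckling occurs about the weak axis: I_min = h·b³/12 with b = 1.44 in (the shorter side).
I_min = 2.73×1.44³/12 = 0.6793 in⁴
At the buckling limit P_cr = P = 2.160×10^4 lb
From P_cr = π²EI/(K·L)²:  L = (1/K)·√(π²EI/P_cr) = (1/2)·√(π²×1.54×10^7×0.6793/2.160×10^4)
L = 34.6 in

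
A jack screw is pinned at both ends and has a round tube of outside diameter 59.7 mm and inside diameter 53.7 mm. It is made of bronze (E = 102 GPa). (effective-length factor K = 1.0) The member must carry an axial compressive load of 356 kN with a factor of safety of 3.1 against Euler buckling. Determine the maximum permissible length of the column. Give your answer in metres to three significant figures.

d_o = 59.7 mm, d_i = 53.7 mm
I = π(d_o⁴ − d_i⁴)/64 = π(59.7⁴ − 53.70⁴)/64 = 2.153×10^5 mm⁴
I = 2.153×10^-7 m⁴
Required critical load P_cr = n·P = 3.1 × 356 = 1104 kN = 1.104×10^6 N
From P_cr = π²EI/(K·L)²:  L = (1/K)·√(π²EI/P_cr) = (1/1)·√(π²×1.02×10^11×2.153×10^-7/1.104×10^6)
L = 0.443 m

L_max ≈ 0.443 m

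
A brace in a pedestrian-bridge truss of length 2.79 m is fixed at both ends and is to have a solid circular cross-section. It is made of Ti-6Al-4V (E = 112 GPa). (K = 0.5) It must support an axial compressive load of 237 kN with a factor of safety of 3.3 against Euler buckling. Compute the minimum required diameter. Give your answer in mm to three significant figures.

d ≈ 72.8 mm

Required P_cr = n·P = 3.3 × 237 = 782.1 kN
L_e = K·L = 0.5 × 2.79 = 1.395 m
Required I = P_cr·L_e²/(π²E) = 7.821×10^5 × 1.395² / (π² × 1.12×10^11) = 1.377×10^-6 m⁴
I_req = 1.377×10^6 mm⁴
Solid circle: I = πd⁴/64  ⇒  d = (64I/π)^(1/4) = (64×1.377×10^6/π)^(1/4) = 72.8 mm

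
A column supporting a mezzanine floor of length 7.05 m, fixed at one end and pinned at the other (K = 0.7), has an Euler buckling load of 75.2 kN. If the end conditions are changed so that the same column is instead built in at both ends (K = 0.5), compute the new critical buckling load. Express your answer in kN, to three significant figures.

P_cr ≈ 147 kN

P_cr ∝ 1/K², so P_cr,new = P_cr,old × (K_old/K_new)² = 75.2 × (0.7/0.5)²
= 75.2 × 1.960 = 147 kN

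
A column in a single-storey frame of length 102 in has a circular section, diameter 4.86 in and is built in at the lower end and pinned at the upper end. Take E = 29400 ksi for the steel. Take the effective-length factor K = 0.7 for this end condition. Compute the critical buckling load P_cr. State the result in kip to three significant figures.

I = πd⁴/64 = π×4.86⁴/64 = 27.39 in⁴
Effective length L_e = K·L = 0.7 × 102 = 71.40 in
P_cr = π²EI / L_e² = π² × 29400×10³ × 27.39 / 71.40² = 1.559×10^6 lb

P_cr ≈ 1560 kip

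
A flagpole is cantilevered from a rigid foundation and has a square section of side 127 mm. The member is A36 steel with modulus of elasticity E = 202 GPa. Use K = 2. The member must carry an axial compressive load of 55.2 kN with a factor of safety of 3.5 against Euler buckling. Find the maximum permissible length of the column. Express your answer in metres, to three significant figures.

L_max ≈ 7.48 m

I = a⁴/12 = 127⁴/12 = 2.168×10^7 mm⁴
I = 2.168×10^-5 m⁴
Required critical load P_cr = n·P = 3.5 × 55.2 = 193.2 kN = 1.932×10^5 N
From P_cr = π²EI/(K·L)²:  L = (1/K)·√(π²EI/P_cr) = (1/2)·√(π²×2.02×10^11×2.168×10^-5/1.932×10^5)
L = 7.48 m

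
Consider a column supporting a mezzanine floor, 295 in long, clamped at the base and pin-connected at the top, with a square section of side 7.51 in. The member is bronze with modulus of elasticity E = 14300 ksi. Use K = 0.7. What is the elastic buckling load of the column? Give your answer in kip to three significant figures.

I = a⁴/12 = 7.51⁴/12 = 265.1 in⁴
Effective length L_e = K·L = 0.7 × 295 = 206.5 in
P_cr = π²EI / L_e² = π² × 14300×10³ × 265.1 / 206.5² = 8.774×10^5 lb

P_cr ≈ 877 kip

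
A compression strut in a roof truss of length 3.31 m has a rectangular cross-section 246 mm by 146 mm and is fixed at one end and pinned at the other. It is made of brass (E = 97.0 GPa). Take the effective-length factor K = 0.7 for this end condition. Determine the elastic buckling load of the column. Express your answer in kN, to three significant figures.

P_cr ≈ 11400 kN

Buckling occurs about the weak axis: I_min = h·b³/12 with b = 146 mm (the shorter side).
I_min = 246×146³/12 = 6.380×10^7 mm⁴
I = 6.380×10^7 mm⁴ = 6.380×10^-5 m⁴
Effective length L_e = K·L = 0.7 × 3.31 = 2.317 m
P_cr = π²EI / L_e² = π² × 97.0×10⁹ × 6.380×10^-5 / 2.317² = 1.138×10^7 N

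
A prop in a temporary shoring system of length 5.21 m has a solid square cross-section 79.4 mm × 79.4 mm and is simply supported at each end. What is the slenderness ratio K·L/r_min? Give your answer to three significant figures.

λ ≈ 227

For a square r = a/√12 = 79.4/√12 = 22.92 mm
L_e = K·L = 1 × 5.21 m = 5.210 m = 5210.0 mm
λ = L_e / r_min = 5210.0 / 22.92 = 227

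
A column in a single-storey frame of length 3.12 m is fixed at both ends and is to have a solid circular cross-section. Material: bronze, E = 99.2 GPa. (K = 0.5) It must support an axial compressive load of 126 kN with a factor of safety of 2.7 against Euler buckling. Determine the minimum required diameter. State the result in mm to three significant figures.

Required P_cr = n·P = 2.7 × 126 = 340.2 kN
L_e = K·L = 0.5 × 3.12 = 1.560 m
Required I = P_cr·L_e²/(π²E) = 3.402×10^5 × 1.560² / (π² × 9.92×10^10) = 8.456×10^-7 m⁴
I_req = 8.456×10^5 mm⁴
Solid circle: I = πd⁴/64  ⇒  d = (64I/π)^(1/4) = (64×8.456×10^5/π)^(1/4) = 64.4 mm

d ≈ 64.4 mm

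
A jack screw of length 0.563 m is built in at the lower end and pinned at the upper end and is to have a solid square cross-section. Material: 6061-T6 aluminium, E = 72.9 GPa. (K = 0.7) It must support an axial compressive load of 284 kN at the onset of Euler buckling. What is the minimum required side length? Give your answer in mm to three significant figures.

a ≈ 29.3 mm

L_e = K·L = 0.7 × 0.563 = 0.3941 m
Required I = P_cr·L_e²/(π²E) = 2.840×10^5 × 0.3941² / (π² × 7.29×10^10) = 6.131×10^-8 m⁴
I_req = 6.131×10^4 mm⁴
Solid square: I = a⁴/12  ⇒  a = (12I)^(1/4) = (12×6.131×10^4)^(1/4) = 29.3 mm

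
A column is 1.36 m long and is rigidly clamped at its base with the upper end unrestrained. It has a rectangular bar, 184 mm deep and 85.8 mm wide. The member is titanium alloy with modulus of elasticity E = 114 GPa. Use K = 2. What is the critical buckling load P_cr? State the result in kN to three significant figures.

Buckling occurs about the weak axis: I_min = h·b³/12 with b = 85.8 mm (the shorter side).
I_min = 184×85.8³/12 = 9.685×10^6 mm⁴
I = 9.685×10^6 mm⁴ = 9.685×10^-6 m⁴
Effective length L_e = K·L = 2 × 1.36 = 2.720 m
P_cr = π²EI / L_e² = π² × 114×10⁹ × 9.685×10^-6 / 2.720² = 1.473×10^6 N

P_cr ≈ 1470 kN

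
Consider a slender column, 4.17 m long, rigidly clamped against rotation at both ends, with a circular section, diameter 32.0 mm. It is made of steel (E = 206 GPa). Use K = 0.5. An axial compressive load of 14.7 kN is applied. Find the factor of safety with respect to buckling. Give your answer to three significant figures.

n ≈ 1.64

I = πd⁴/64 = π×32.0⁴/64 = 5.147×10^4 mm⁴
I = 5.147×10^4 mm⁴ = 5.147×10^-8 m⁴
Effective length L_e = K·L = 0.5 × 4.17 = 2.085 m
P_cr = π²EI / L_e² = π² × 206×10⁹ × 5.147×10^-8 / 2.085² = 2.407×10^4 N
Factor of safety n = P_cr / P = 24.073 / 14.7 = 1.64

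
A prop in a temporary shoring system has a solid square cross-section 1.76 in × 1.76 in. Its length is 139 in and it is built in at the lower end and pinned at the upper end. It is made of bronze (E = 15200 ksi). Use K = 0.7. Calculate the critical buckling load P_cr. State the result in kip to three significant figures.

I = a⁴/12 = 1.76⁴/12 = 0.7996 in⁴
Effective length L_e = K·L = 0.7 × 139 = 97.30 in
P_cr = π²EI / L_e² = π² × 15200×10³ × 0.7996 / 97.30² = 1.267×10^4 lb

P_cr ≈ 12.7 kip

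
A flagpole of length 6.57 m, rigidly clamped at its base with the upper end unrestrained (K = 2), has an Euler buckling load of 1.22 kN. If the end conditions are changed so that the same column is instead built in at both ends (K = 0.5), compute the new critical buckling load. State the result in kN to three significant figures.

P_cr ≈ 19.5 kN

P_cr ∝ 1/K², so P_cr,new = P_cr,old × (K_old/K_new)² = 1.22 × (2/0.5)²
= 1.22 × 16.00 = 19.5 kN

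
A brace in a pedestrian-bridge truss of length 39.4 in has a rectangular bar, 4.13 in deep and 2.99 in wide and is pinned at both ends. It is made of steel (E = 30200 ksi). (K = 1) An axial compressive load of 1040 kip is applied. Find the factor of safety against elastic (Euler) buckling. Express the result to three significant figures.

Buckling occurs about the weak axis: I_min = h·b³/12 with b = 2.99 in (the shorter side).
I_min = 4.13×2.99³/12 = 9.200 in⁴
Effective length L_e = K·L = 1 × 39.4 = 39.40 in
P_cr = π²EI / L_e² = π² × 30200×10³ × 9.200 / 39.40² = 1.766×10^6 lb
Factor of safety n = P_cr / P = 1766.4 / 1040 = 1.70

n ≈ 1.70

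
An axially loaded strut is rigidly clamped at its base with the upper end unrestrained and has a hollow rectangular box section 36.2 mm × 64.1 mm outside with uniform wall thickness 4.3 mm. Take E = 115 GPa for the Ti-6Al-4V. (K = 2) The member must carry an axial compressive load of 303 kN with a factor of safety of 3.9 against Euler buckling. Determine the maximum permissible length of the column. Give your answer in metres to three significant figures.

Inner dimensions: h_i = 64.1 − 2×4.3 = 55.50 mm, b_i = 36.2 − 2×4.3 = 27.60 mm
Weak-axis I_min = (h_o·b_o³ − h_i·b_i³)/12 with b_o = 36.2, b_i = 27.60 mm (shorter outer/inner sides).
I_min = (64.1×36.2³ − 55.50×27.60³)/12 = 1.562×10^5 mm⁴
I = 1.562×10^-7 m⁴
Required critical load P_cr = n·P = 3.9 × 303 = 1182 kN = 1.182×10^6 N
From P_cr = π²EI/(K·L)²:  L = (1/K)·√(π²EI/P_cr) = (1/2)·√(π²×1.15×10^11×1.562×10^-7/1.182×10^6)
L = 0.194 m

L_max ≈ 0.194 m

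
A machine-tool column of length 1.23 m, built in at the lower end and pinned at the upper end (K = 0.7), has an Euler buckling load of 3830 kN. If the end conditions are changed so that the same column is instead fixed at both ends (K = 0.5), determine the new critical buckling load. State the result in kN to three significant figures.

P_cr ∝ 1/K², so P_cr,new = P_cr,old × (K_old/K_new)² = 3830 × (0.7/0.5)²
= 3830 × 1.960 = 7510 kN

P_cr ≈ 7510 kN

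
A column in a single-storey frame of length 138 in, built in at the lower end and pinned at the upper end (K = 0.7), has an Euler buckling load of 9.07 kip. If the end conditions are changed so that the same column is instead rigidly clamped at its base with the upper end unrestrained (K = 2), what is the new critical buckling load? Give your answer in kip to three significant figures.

P_cr ∝ 1/K², so P_cr,new = P_cr,old × (K_old/K_new)² = 9.07 × (0.7/2)²
= 9.07 × 0.1225 = 1.11 kip

P_cr ≈ 1.11 kip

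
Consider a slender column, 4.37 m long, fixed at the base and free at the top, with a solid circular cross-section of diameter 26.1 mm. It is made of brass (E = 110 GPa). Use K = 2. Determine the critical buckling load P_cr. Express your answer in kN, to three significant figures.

P_cr ≈ 0.324 kN

I = πd⁴/64 = π×26.1⁴/64 = 2.278×10^4 mm⁴
I = 2.278×10^4 mm⁴ = 2.278×10^-8 m⁴
Effective length L_e = K·L = 2 × 4.37 = 8.740 m
P_cr = π²EI / L_e² = π² × 110×10⁹ × 2.278×10^-8 / 8.740² = 323.7 N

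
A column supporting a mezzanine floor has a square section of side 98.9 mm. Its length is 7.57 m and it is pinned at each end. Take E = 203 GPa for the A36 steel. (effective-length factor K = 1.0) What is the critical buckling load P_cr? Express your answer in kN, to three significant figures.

I = a⁴/12 = 98.9⁴/12 = 7.973×10^6 mm⁴
I = 7.973×10^6 mm⁴ = 7.973×10^-6 m⁴
Effective length L_e = K·L = 1 × 7.57 = 7.570 m
P_cr = π²EI / L_e² = π² × 203×10⁹ × 7.973×10^-6 / 7.570² = 2.787×10^5 N

P_cr ≈ 279 kN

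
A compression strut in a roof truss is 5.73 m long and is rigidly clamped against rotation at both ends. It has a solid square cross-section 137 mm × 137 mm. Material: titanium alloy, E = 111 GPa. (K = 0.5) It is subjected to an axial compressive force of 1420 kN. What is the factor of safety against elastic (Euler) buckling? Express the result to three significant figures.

n ≈ 2.76

I = a⁴/12 = 137⁴/12 = 2.936×10^7 mm⁴
I = 2.936×10^7 mm⁴ = 2.936×10^-5 m⁴
Effective length L_e = K·L = 0.5 × 5.73 = 2.865 m
P_cr = π²EI / L_e² = π² × 111×10⁹ × 2.936×10^-5 / 2.865² = 3.918×10^6 N
Factor of safety n = P_cr / P = 3918.1 / 1420 = 2.76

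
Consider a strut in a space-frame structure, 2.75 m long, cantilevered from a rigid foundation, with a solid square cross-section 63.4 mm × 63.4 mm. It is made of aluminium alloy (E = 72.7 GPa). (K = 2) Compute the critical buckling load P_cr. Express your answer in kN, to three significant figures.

I = a⁴/12 = 63.4⁴/12 = 1.346×10^6 mm⁴
I = 1.346×10^6 mm⁴ = 1.346×10^-6 m⁴
Effective length L_e = K·L = 2 × 2.75 = 5.500 m
P_cr = π²EI / L_e² = π² × 72.7×10⁹ × 1.346×10^-6 / 5.500² = 3.194×10^4 N

P_cr ≈ 31.9 kN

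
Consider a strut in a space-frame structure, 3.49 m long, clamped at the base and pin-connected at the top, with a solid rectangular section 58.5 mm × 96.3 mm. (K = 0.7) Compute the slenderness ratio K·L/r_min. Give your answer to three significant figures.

For a rectangle r_min = b/√12 = 58.5/√12 = 16.89 mm
L_e = K·L = 0.7 × 3.49 m = 2.443 m = 2443.0 mm
λ = L_e / r_min = 2443.0 / 16.89 = 145

λ ≈ 145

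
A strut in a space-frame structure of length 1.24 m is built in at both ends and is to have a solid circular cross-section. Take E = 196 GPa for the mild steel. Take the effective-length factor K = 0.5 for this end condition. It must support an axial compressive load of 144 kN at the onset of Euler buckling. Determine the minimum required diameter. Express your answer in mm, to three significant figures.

L_e = K·L = 0.5 × 1.24 = 0.6200 m
Required I = P_cr·L_e²/(π²E) = 1.440×10^5 × 0.6200² / (π² × 1.96×10^11) = 2.861×10^-8 m⁴
I_req = 2.861×10^4 mm⁴
Solid circle: I = πd⁴/64  ⇒  d = (64I/π)^(1/4) = (64×2.861×10^4/π)^(1/4) = 27.6 mm

d ≈ 27.6 mm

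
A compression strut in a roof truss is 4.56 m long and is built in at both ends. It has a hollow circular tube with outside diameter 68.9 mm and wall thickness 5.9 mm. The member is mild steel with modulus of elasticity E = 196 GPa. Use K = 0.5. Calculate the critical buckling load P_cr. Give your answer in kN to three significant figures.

Inner diameter d_i = 68.9 − 2×5.9 = 57.10 mm
I = π(d_o⁴ − d_i⁴)/64 = π(68.9⁴ − 57.10⁴)/64 = 5.844×10^5 mm⁴
I = 5.844×10^5 mm⁴ = 5.844×10^-7 m⁴
Effective length L_e = K·L = 0.5 × 4.56 = 2.280 m
P_cr = π²EI / L_e² = π² × 196×10⁹ × 5.844×10^-7 / 2.280² = 2.175×10^5 N

P_cr ≈ 217 kN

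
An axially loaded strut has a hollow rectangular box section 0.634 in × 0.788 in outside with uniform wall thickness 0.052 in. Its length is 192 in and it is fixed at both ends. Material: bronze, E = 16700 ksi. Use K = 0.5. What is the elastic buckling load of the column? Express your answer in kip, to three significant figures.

Inner dimensions: h_i = 0.788 − 2×0.052 = 0.6840 in, b_i = 0.634 − 2×0.052 = 0.5300 in
Weak-axis I_min = (h_o·b_o³ − h_i·b_i³)/12 with b_o = 0.634, b_i = 0.5300 in (shorter outer/inner sides).
I_min = (0.788×0.634³ − 0.6840×0.5300³)/12 = 8.249×10^-3 in⁴
Effective length L_e = K·L = 0.5 × 192 = 96.00 in
P_cr = π²EI / L_e² = π² × 16700×10³ × 8.249×10^-3 / 96.00² = 147.5 lb

P_cr ≈ 0.148 kip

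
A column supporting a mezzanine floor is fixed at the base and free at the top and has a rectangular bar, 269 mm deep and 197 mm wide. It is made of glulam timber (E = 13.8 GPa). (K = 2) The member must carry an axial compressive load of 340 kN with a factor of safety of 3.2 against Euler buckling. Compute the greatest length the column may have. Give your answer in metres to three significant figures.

L_max ≈ 2.32 m

Buckling occurs about the weak axis: I_min = h·b³/12 with b = 197 mm (the shorter side).
I_min = 269×197³/12 = 1.714×10^8 mm⁴
I = 1.714×10^-4 m⁴
Required critical load P_cr = n·P = 3.2 × 340 = 1088 kN = 1.088×10^6 N
From P_cr = π²EI/(K·L)²:  L = (1/K)·√(π²EI/P_cr) = (1/2)·√(π²×1.38×10^10×1.714×10^-4/1.088×10^6)
L = 2.32 m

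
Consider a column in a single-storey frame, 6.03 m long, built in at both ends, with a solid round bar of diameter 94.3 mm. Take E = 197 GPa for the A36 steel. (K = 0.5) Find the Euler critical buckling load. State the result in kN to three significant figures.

P_cr ≈ 830 kN

I = πd⁴/64 = π×94.3⁴/64 = 3.882×10^6 mm⁴
I = 3.882×10^6 mm⁴ = 3.882×10^-6 m⁴
Effective length L_e = K·L = 0.5 × 6.03 = 3.015 m
P_cr = π²EI / L_e² = π² × 197×10⁹ × 3.882×10^-6 / 3.015² = 8.302×10^5 N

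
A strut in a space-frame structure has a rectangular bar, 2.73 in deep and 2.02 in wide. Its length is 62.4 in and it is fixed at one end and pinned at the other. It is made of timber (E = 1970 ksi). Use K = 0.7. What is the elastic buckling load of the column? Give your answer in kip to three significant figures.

Buckling occurs about the weak axis: I_min = h·b³/12 with b = 2.02 in (the shorter side).
I_min = 2.73×2.02³/12 = 1.875 in⁴
Effective length L_e = K·L = 0.7 × 62.4 = 43.68 in
P_cr = π²EI / L_e² = π² × 1970×10³ × 1.875 / 43.68² = 1.911×10^4 lb

P_cr ≈ 19.1 kip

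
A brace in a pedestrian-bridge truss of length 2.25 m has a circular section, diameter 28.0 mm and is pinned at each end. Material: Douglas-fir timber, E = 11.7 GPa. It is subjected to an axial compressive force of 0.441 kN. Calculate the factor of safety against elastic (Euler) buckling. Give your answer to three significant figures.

I = πd⁴/64 = π×28.0⁴/64 = 3.017×10^4 mm⁴
I = 3.017×10^4 mm⁴ = 3.017×10^-8 m⁴
Effective length L_e = K·L = 1 × 2.25 = 2.250 m
P_cr = π²EI / L_e² = π² × 11.7×10⁹ × 3.017×10^-8 / 2.250² = 688.2 N
Factor of safety n = P_cr / P = 0.68821 / 0.441 = 1.56

n ≈ 1.56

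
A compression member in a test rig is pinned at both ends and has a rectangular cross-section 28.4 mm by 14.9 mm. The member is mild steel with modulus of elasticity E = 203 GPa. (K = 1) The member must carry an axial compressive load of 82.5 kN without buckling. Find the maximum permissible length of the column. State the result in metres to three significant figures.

L_max ≈ 0.436 m

Buckling occurs about the weak axis: I_min = h·b³/12 with b = 14.9 mm (the shorter side).
I_min = 28.4×14.9³/12 = 7.829×10^3 mm⁴
I = 7.829×10^-9 m⁴
At the buckling limit P_cr = P = 8.250×10^4 N
From P_cr = π²EI/(K·L)²:  L = (1/K)·√(π²EI/P_cr) = (1/1)·√(π²×2.03×10^11×7.829×10^-9/8.250×10^4)
L = 0.436 m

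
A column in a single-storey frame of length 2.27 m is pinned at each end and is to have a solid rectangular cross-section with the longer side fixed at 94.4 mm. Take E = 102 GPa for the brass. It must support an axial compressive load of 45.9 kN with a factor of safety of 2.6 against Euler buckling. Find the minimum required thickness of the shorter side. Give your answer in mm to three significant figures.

Required P_cr = n·P = 2.6 × 45.9 = 119.3 kN
L_e = K·L = 1 × 2.27 = 2.270 m
Required I = P_cr·L_e²/(π²E) = 1.193×10^5 × 2.270² / (π² × 1.02×10^11) = 6.109×10^-7 m⁴
I_req = 6.109×10^5 mm⁴
Rectangle, weak axis: I_min = h·b³/12 with h = 94.4 mm fixed  ⇒  b = (12I/h)^(1/3) = 42.7 mm

b ≈ 42.7 mm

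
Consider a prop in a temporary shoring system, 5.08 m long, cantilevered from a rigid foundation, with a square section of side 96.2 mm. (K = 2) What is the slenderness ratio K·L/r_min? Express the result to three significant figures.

I = a⁴/12 = 96.2⁴/12 = 7.137×10^6 mm⁴
A = 9.254×10^3 mm²;  r_min = √(I/A) = √(7.137×10^6/9.254×10^3) = 27.77 mm
L_e = K·L = 2 × 5.08 m = 10.16 m = 10160 mm
λ = L_e / r_min = 10160 / 27.77 = 366

λ ≈ 366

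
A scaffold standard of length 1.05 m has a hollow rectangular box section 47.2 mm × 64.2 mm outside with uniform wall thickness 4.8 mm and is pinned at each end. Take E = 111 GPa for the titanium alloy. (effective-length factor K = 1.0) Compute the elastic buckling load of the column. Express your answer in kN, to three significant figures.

Inner dimensions: h_i = 64.2 − 2×4.8 = 54.60 mm, b_i = 47.2 − 2×4.8 = 37.60 mm
Weak-axis I_min = (h_o·b_o³ − h_i·b_i³)/12 with b_o = 47.2, b_i = 37.60 mm (shorter outer/inner sides).
I_min = (64.2×47.2³ − 54.60×37.60³)/12 = 3.207×10^5 mm⁴
I = 3.207×10^5 mm⁴ = 3.207×10^-7 m⁴
Effective length L_e = K·L = 1 × 1.05 = 1.050 m
P_cr = π²EI / L_e² = π² × 111×10⁹ × 3.207×10^-7 / 1.050² = 3.187×10^5 N

P_cr ≈ 319 kN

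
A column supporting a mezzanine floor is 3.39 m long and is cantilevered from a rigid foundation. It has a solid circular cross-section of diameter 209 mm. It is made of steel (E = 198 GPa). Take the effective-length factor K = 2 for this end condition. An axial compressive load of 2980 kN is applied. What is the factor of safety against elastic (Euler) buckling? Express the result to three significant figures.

n ≈ 1.34

I = πd⁴/64 = π×209⁴/64 = 9.366×10^7 mm⁴
I = 9.366×10^7 mm⁴ = 9.366×10^-5 m⁴
Effective length L_e = K·L = 2 × 3.39 = 6.780 m
P_cr = π²EI / L_e² = π² × 198×10⁹ × 9.366×10^-5 / 6.780² = 3.982×10^6 N
Factor of safety n = P_cr / P = 3981.6 / 2980 = 1.34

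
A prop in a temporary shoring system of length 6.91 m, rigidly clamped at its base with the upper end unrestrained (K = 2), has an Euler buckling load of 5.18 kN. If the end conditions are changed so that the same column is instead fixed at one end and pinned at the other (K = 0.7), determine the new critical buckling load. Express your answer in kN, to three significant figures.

P_cr ≈ 42.3 kN

P_cr ∝ 1/K², so P_cr,new = P_cr,old × (K_old/K_new)² = 5.18 × (2/0.7)²
= 5.18 × 8.163 = 42.3 kN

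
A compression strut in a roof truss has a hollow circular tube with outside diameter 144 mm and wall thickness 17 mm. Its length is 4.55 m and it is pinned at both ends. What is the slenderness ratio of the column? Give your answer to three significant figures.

Inner diameter d_i = 144 − 2×17 = 110.0 mm
I = π(d_o⁴ − d_i⁴)/64 = π(144⁴ − 110.0⁴)/64 = 1.392×10^7 mm⁴
A = 6.783×10^3 mm²;  r_min = √(I/A) = √(1.392×10^7/6.783×10^3) = 45.30 mm
L_e = K·L = 1 × 4.55 m = 4.550 m = 4550.0 mm
λ = L_e / r_min = 4550.0 / 45.30 = 100

λ ≈ 100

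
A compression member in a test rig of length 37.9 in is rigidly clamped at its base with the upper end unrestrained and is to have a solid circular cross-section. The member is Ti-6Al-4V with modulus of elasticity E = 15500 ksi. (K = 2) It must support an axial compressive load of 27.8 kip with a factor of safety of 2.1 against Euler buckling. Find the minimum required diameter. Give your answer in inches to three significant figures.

Required P_cr = n·P = 2.1 × 27.8 = 58.38 kip
L_e = K·L = 2 × 37.9 = 75.80 in
Required I = P_cr·L_e²/(π²E) = 5.838×10^4 × 75.80² / (π² × 1.55×10^7) = 2.193 in⁴
Solid circle: I = πd⁴/64  ⇒  d = (64I/π)^(1/4) = (64×2.193/π)^(1/4) = 2.59 in

d ≈ 2.59 in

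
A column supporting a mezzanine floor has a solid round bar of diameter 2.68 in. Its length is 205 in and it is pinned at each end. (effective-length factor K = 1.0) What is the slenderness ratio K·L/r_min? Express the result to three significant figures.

For a solid circle r = d/4 = 2.68/4 = 0.6700 in
L_e = K·L = 1 × 205 = 205.0 in
λ = L_e / r_min = 205.00 / 0.6700 = 306

λ ≈ 306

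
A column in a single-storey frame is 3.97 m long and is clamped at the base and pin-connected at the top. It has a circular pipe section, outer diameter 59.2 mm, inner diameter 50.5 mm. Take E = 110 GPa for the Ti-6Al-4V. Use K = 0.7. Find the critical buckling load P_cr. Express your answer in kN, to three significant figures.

P_cr ≈ 39.9 kN

d_o = 59.2 mm, d_i = 50.5 mm
I = π(d_o⁴ − d_i⁴)/64 = π(59.2⁴ − 50.50⁴)/64 = 2.837×10^5 mm⁴
I = 2.837×10^5 mm⁴ = 2.837×10^-7 m⁴
Effective length L_e = K·L = 0.7 × 3.97 = 2.779 m
P_cr = π²EI / L_e² = π² × 110×10⁹ × 2.837×10^-7 / 2.779² = 3.988×10^4 N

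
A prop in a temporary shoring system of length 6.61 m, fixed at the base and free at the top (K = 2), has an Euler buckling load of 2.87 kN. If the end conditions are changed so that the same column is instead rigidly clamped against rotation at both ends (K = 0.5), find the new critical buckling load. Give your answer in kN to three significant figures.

P_cr ≈ 45.9 kN

P_cr ∝ 1/K², so P_cr,new = P_cr,old × (K_old/K_new)² = 2.87 × (2/0.5)²
= 2.87 × 16.00 = 45.9 kN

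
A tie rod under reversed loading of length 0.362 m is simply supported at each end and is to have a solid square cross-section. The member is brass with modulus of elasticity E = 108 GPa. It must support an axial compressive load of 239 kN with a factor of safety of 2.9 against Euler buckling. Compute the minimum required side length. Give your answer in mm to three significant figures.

a ≈ 31.8 mm

Required P_cr = n·P = 2.9 × 239 = 693.1 kN
L_e = K·L = 1 × 0.362 = 0.3620 m
Required I = P_cr·L_e²/(π²E) = 6.931×10^5 × 0.3620² / (π² × 1.08×10^11) = 8.521×10^-8 m⁴
I_req = 8.521×10^4 mm⁴
Solid square: I = a⁴/12  ⇒  a = (12I)^(1/4) = (12×8.521×10^4)^(1/4) = 31.8 mm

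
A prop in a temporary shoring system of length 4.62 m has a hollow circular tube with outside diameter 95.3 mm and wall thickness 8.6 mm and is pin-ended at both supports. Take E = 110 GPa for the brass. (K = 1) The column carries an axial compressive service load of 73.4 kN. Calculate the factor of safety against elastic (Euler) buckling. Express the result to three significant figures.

n ≈ 1.54

Inner diameter d_i = 95.3 − 2×8.6 = 78.10 mm
I = π(d_o⁴ − d_i⁴)/64 = π(95.3⁴ − 78.10⁴)/64 = 2.223×10^6 mm⁴
I = 2.223×10^6 mm⁴ = 2.223×10^-6 m⁴
Effective length L_e = K·L = 1 × 4.62 = 4.620 m
P_cr = π²EI / L_e² = π² × 110×10⁹ × 2.223×10^-6 / 4.620² = 1.131×10^5 N
Factor of safety n = P_cr / P = 113.05 / 73.4 = 1.54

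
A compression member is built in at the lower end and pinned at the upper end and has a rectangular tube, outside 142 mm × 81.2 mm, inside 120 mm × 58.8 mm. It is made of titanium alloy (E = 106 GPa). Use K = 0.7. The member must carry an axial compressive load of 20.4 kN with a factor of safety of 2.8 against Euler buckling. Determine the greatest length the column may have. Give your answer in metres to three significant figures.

Weak-axis I_min = (h_o·b_o³ − h_i·b_i³)/12 with b_o = 81.2, b_i = 58.80 mm (shorter outer/inner sides).
I_min = (142×81.2³ − 120.0×58.80³)/12 = 4.302×10^6 mm⁴
I = 4.302×10^-6 m⁴
Required critical load P_cr = n·P = 2.8 × 20.4 = 57.12 kN = 5.712×10^4 N
From P_cr = π²EI/(K·L)²:  L = (1/K)·√(π²EI/P_cr) = (1/0.7)·√(π²×1.06×10^11×4.302×10^-6/5.712×10^4)
L = 12.7 m

L_max ≈ 12.7 m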